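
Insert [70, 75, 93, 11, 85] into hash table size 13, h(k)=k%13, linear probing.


Insert 70: h=5 -> slot 5
Insert 75: h=10 -> slot 10
Insert 93: h=2 -> slot 2
Insert 11: h=11 -> slot 11
Insert 85: h=7 -> slot 7

Table: [None, None, 93, None, None, 70, None, 85, None, None, 75, 11, None]


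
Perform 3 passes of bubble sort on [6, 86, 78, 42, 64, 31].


Initial: [6, 86, 78, 42, 64, 31]
Pass 1: [6, 78, 42, 64, 31, 86] (4 swaps)
Pass 2: [6, 42, 64, 31, 78, 86] (3 swaps)
Pass 3: [6, 42, 31, 64, 78, 86] (1 swaps)

After 3 passes: [6, 42, 31, 64, 78, 86]


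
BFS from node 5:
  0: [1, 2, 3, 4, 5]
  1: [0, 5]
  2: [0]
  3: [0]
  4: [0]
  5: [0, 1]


Visit 5, enqueue [0, 1]
Visit 0, enqueue [2, 3, 4]
Visit 1, enqueue []
Visit 2, enqueue []
Visit 3, enqueue []
Visit 4, enqueue []

BFS order: [5, 0, 1, 2, 3, 4]


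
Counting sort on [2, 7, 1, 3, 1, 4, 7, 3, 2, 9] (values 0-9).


Input: [2, 7, 1, 3, 1, 4, 7, 3, 2, 9]
Counts: [0, 2, 2, 2, 1, 0, 0, 2, 0, 1]

Sorted: [1, 1, 2, 2, 3, 3, 4, 7, 7, 9]


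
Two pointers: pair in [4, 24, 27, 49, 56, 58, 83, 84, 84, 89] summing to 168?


lo=0(4)+hi=9(89)=93
lo=1(24)+hi=9(89)=113
lo=2(27)+hi=9(89)=116
lo=3(49)+hi=9(89)=138
lo=4(56)+hi=9(89)=145
lo=5(58)+hi=9(89)=147
lo=6(83)+hi=9(89)=172
lo=6(83)+hi=8(84)=167
lo=7(84)+hi=8(84)=168

Yes: 84+84=168


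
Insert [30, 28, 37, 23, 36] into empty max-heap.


Insert 30: [30]
Insert 28: [30, 28]
Insert 37: [37, 28, 30]
Insert 23: [37, 28, 30, 23]
Insert 36: [37, 36, 30, 23, 28]

Final heap: [37, 36, 30, 23, 28]


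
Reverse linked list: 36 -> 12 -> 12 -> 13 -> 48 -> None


Step 1: curr=36, set curr.next=prev(None) | reversed so far: 36
Step 2: curr=12, set curr.next=prev(36) | reversed so far: 12 -> 36
Step 3: curr=12, set curr.next=prev(12) | reversed so far: 12 -> 12 -> 36
Step 4: curr=13, set curr.next=prev(12) | reversed so far: 13 -> 12 -> 12 -> 36
Step 5: curr=48, set curr.next=prev(13) | reversed so far: 48 -> 13 -> 12 -> 12 -> 36

48 -> 13 -> 12 -> 12 -> 36 -> None


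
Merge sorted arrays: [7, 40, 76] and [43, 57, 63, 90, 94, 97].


Take 7 from A
Take 40 from A
Take 43 from B
Take 57 from B
Take 63 from B
Take 76 from A

Merged: [7, 40, 43, 57, 63, 76, 90, 94, 97]


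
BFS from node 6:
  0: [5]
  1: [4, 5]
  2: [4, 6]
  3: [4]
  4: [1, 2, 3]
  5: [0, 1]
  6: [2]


Visit 6, enqueue [2]
Visit 2, enqueue [4]
Visit 4, enqueue [1, 3]
Visit 1, enqueue [5]
Visit 3, enqueue []
Visit 5, enqueue [0]
Visit 0, enqueue []

BFS order: [6, 2, 4, 1, 3, 5, 0]


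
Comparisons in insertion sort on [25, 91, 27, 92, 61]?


Algorithm: insertion sort
Input: [25, 91, 27, 92, 61]
Sorted: [25, 27, 61, 91, 92]

7


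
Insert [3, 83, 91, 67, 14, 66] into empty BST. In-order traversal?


Insert 3: root
Insert 83: R from 3
Insert 91: R from 3 -> R from 83
Insert 67: R from 3 -> L from 83
Insert 14: R from 3 -> L from 83 -> L from 67
Insert 66: R from 3 -> L from 83 -> L from 67 -> R from 14

In-order: [3, 14, 66, 67, 83, 91]


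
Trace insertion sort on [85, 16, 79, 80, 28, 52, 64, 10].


Initial: [85, 16, 79, 80, 28, 52, 64, 10]
Insert 16: [16, 85, 79, 80, 28, 52, 64, 10]
Insert 79: [16, 79, 85, 80, 28, 52, 64, 10]
Insert 80: [16, 79, 80, 85, 28, 52, 64, 10]
Insert 28: [16, 28, 79, 80, 85, 52, 64, 10]
Insert 52: [16, 28, 52, 79, 80, 85, 64, 10]
Insert 64: [16, 28, 52, 64, 79, 80, 85, 10]
Insert 10: [10, 16, 28, 52, 64, 79, 80, 85]

Sorted: [10, 16, 28, 52, 64, 79, 80, 85]


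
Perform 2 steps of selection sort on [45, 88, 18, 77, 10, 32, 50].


Initial: [45, 88, 18, 77, 10, 32, 50]
Step 1: min=10 at 4
  Swap: [10, 88, 18, 77, 45, 32, 50]
Step 2: min=18 at 2
  Swap: [10, 18, 88, 77, 45, 32, 50]

After 2 steps: [10, 18, 88, 77, 45, 32, 50]


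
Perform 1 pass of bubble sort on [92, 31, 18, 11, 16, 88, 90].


Initial: [92, 31, 18, 11, 16, 88, 90]
Pass 1: [31, 18, 11, 16, 88, 90, 92] (6 swaps)

After 1 pass: [31, 18, 11, 16, 88, 90, 92]


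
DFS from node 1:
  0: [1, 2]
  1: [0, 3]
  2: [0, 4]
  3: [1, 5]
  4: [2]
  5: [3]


Visit 1, push [3, 0]
Visit 0, push [2]
Visit 2, push [4]
Visit 4, push []
Visit 3, push [5]
Visit 5, push []

DFS order: [1, 0, 2, 4, 3, 5]


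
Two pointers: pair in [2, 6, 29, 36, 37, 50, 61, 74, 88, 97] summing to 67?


lo=0(2)+hi=9(97)=99
lo=0(2)+hi=8(88)=90
lo=0(2)+hi=7(74)=76
lo=0(2)+hi=6(61)=63
lo=1(6)+hi=6(61)=67

Yes: 6+61=67


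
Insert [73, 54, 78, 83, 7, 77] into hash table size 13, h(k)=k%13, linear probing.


Insert 73: h=8 -> slot 8
Insert 54: h=2 -> slot 2
Insert 78: h=0 -> slot 0
Insert 83: h=5 -> slot 5
Insert 7: h=7 -> slot 7
Insert 77: h=12 -> slot 12

Table: [78, None, 54, None, None, 83, None, 7, 73, None, None, None, 77]


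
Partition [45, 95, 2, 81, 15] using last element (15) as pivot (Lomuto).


Pivot: 15
  2 <= 15: swap -> [2, 95, 45, 81, 15]
Place pivot at 1: [2, 15, 45, 81, 95]

Partitioned: [2, 15, 45, 81, 95]


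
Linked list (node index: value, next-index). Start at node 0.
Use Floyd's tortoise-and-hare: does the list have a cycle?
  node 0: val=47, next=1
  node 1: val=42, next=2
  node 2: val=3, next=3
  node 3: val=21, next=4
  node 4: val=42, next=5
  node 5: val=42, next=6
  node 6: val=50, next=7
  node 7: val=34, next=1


Floyd's tortoise (slow, +1) and hare (fast, +2):
  init: slow=0, fast=0
  step 1: slow=1, fast=2
  step 2: slow=2, fast=4
  step 3: slow=3, fast=6
  step 4: slow=4, fast=1
  step 5: slow=5, fast=3
  step 6: slow=6, fast=5
  step 7: slow=7, fast=7
  slow == fast at node 7: cycle detected

Cycle: yes


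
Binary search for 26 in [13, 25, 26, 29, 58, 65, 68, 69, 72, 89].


Step 1: lo=0, hi=9, mid=4, val=58
Step 2: lo=0, hi=3, mid=1, val=25
Step 3: lo=2, hi=3, mid=2, val=26

Found at index 2


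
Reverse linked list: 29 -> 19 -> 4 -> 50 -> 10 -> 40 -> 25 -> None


Step 1: curr=29, set curr.next=prev(None) | reversed so far: 29
Step 2: curr=19, set curr.next=prev(29) | reversed so far: 19 -> 29
Step 3: curr=4, set curr.next=prev(19) | reversed so far: 4 -> 19 -> 29
Step 4: curr=50, set curr.next=prev(4) | reversed so far: 50 -> 4 -> 19 -> 29
Step 5: curr=10, set curr.next=prev(50) | reversed so far: 10 -> 50 -> 4 -> 19 -> 29
Step 6: curr=40, set curr.next=prev(10) | reversed so far: 40 -> 10 -> 50 -> 4 -> 19 -> 29
Step 7: curr=25, set curr.next=prev(40) | reversed so far: 25 -> 40 -> 10 -> 50 -> 4 -> 19 -> 29

25 -> 40 -> 10 -> 50 -> 4 -> 19 -> 29 -> None


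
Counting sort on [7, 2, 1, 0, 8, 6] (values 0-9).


Input: [7, 2, 1, 0, 8, 6]
Counts: [1, 1, 1, 0, 0, 0, 1, 1, 1, 0]

Sorted: [0, 1, 2, 6, 7, 8]


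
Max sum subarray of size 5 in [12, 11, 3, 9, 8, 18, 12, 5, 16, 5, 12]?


[0:5]: 43
[1:6]: 49
[2:7]: 50
[3:8]: 52
[4:9]: 59
[5:10]: 56
[6:11]: 50

Max: 59 at [4:9]


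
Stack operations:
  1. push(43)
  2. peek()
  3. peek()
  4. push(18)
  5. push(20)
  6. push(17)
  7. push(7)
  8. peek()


push(43) -> [43]
peek()->43
peek()->43
push(18) -> [43, 18]
push(20) -> [43, 18, 20]
push(17) -> [43, 18, 20, 17]
push(7) -> [43, 18, 20, 17, 7]
peek()->7

Final stack: [43, 18, 20, 17, 7]


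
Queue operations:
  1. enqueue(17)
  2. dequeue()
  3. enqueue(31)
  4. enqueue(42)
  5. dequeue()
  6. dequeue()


enqueue(17) -> [17]
dequeue()->17, []
enqueue(31) -> [31]
enqueue(42) -> [31, 42]
dequeue()->31, [42]
dequeue()->42, []

Final queue: []


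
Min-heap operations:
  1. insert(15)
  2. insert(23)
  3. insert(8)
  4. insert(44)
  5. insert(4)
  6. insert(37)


insert(15) -> [15]
insert(23) -> [15, 23]
insert(8) -> [8, 23, 15]
insert(44) -> [8, 23, 15, 44]
insert(4) -> [4, 8, 15, 44, 23]
insert(37) -> [4, 8, 15, 44, 23, 37]

Final heap: [4, 8, 15, 44, 23, 37]


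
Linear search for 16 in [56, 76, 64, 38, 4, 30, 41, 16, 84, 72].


i=0: 56!=16
i=1: 76!=16
i=2: 64!=16
i=3: 38!=16
i=4: 4!=16
i=5: 30!=16
i=6: 41!=16
i=7: 16==16 found!

Found at 7, 8 comps


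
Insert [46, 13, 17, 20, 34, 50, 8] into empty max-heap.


Insert 46: [46]
Insert 13: [46, 13]
Insert 17: [46, 13, 17]
Insert 20: [46, 20, 17, 13]
Insert 34: [46, 34, 17, 13, 20]
Insert 50: [50, 34, 46, 13, 20, 17]
Insert 8: [50, 34, 46, 13, 20, 17, 8]

Final heap: [50, 34, 46, 13, 20, 17, 8]


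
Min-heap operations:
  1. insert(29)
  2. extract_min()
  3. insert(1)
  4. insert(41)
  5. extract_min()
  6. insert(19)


insert(29) -> [29]
extract_min()->29, []
insert(1) -> [1]
insert(41) -> [1, 41]
extract_min()->1, [41]
insert(19) -> [19, 41]

Final heap: [19, 41]


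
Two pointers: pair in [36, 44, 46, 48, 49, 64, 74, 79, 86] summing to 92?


lo=0(36)+hi=8(86)=122
lo=0(36)+hi=7(79)=115
lo=0(36)+hi=6(74)=110
lo=0(36)+hi=5(64)=100
lo=0(36)+hi=4(49)=85
lo=1(44)+hi=4(49)=93
lo=1(44)+hi=3(48)=92

Yes: 44+48=92


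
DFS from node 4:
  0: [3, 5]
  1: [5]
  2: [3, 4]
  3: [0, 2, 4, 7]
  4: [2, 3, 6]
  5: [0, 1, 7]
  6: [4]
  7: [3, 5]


Visit 4, push [6, 3, 2]
Visit 2, push [3]
Visit 3, push [7, 0]
Visit 0, push [5]
Visit 5, push [7, 1]
Visit 1, push []
Visit 7, push []
Visit 6, push []

DFS order: [4, 2, 3, 0, 5, 1, 7, 6]


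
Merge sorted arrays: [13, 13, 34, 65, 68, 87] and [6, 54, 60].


Take 6 from B
Take 13 from A
Take 13 from A
Take 34 from A
Take 54 from B
Take 60 from B

Merged: [6, 13, 13, 34, 54, 60, 65, 68, 87]


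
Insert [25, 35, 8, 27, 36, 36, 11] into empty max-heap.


Insert 25: [25]
Insert 35: [35, 25]
Insert 8: [35, 25, 8]
Insert 27: [35, 27, 8, 25]
Insert 36: [36, 35, 8, 25, 27]
Insert 36: [36, 35, 36, 25, 27, 8]
Insert 11: [36, 35, 36, 25, 27, 8, 11]

Final heap: [36, 35, 36, 25, 27, 8, 11]


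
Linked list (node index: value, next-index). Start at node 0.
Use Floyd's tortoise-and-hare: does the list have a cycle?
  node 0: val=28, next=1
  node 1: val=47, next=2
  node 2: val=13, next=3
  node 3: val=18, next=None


Floyd's tortoise (slow, +1) and hare (fast, +2):
  init: slow=0, fast=0
  step 1: slow=1, fast=2
  step 2: fast 2->3->None, no cycle

Cycle: no


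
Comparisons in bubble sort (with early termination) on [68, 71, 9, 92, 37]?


Algorithm: bubble sort (with early termination)
Input: [68, 71, 9, 92, 37]
Sorted: [9, 37, 68, 71, 92]

10


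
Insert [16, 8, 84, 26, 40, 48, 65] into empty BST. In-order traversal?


Insert 16: root
Insert 8: L from 16
Insert 84: R from 16
Insert 26: R from 16 -> L from 84
Insert 40: R from 16 -> L from 84 -> R from 26
Insert 48: R from 16 -> L from 84 -> R from 26 -> R from 40
Insert 65: R from 16 -> L from 84 -> R from 26 -> R from 40 -> R from 48

In-order: [8, 16, 26, 40, 48, 65, 84]


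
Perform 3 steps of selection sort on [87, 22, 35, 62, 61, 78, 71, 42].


Initial: [87, 22, 35, 62, 61, 78, 71, 42]
Step 1: min=22 at 1
  Swap: [22, 87, 35, 62, 61, 78, 71, 42]
Step 2: min=35 at 2
  Swap: [22, 35, 87, 62, 61, 78, 71, 42]
Step 3: min=42 at 7
  Swap: [22, 35, 42, 62, 61, 78, 71, 87]

After 3 steps: [22, 35, 42, 62, 61, 78, 71, 87]


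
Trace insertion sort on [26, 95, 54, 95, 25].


Initial: [26, 95, 54, 95, 25]
Insert 95: [26, 95, 54, 95, 25]
Insert 54: [26, 54, 95, 95, 25]
Insert 95: [26, 54, 95, 95, 25]
Insert 25: [25, 26, 54, 95, 95]

Sorted: [25, 26, 54, 95, 95]


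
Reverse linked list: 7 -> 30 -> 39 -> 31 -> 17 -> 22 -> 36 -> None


Step 1: curr=7, set curr.next=prev(None) | reversed so far: 7
Step 2: curr=30, set curr.next=prev(7) | reversed so far: 30 -> 7
Step 3: curr=39, set curr.next=prev(30) | reversed so far: 39 -> 30 -> 7
Step 4: curr=31, set curr.next=prev(39) | reversed so far: 31 -> 39 -> 30 -> 7
Step 5: curr=17, set curr.next=prev(31) | reversed so far: 17 -> 31 -> 39 -> 30 -> 7
Step 6: curr=22, set curr.next=prev(17) | reversed so far: 22 -> 17 -> 31 -> 39 -> 30 -> 7
Step 7: curr=36, set curr.next=prev(22) | reversed so far: 36 -> 22 -> 17 -> 31 -> 39 -> 30 -> 7

36 -> 22 -> 17 -> 31 -> 39 -> 30 -> 7 -> None


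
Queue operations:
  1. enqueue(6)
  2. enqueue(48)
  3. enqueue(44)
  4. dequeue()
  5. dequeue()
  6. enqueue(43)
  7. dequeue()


enqueue(6) -> [6]
enqueue(48) -> [6, 48]
enqueue(44) -> [6, 48, 44]
dequeue()->6, [48, 44]
dequeue()->48, [44]
enqueue(43) -> [44, 43]
dequeue()->44, [43]

Final queue: [43]


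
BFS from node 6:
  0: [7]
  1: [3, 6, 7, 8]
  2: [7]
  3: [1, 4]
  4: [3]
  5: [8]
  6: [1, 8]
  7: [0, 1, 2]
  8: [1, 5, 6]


Visit 6, enqueue [1, 8]
Visit 1, enqueue [3, 7]
Visit 8, enqueue [5]
Visit 3, enqueue [4]
Visit 7, enqueue [0, 2]
Visit 5, enqueue []
Visit 4, enqueue []
Visit 0, enqueue []
Visit 2, enqueue []

BFS order: [6, 1, 8, 3, 7, 5, 4, 0, 2]


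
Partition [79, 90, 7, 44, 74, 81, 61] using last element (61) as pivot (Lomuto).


Pivot: 61
  7 <= 61: swap -> [7, 90, 79, 44, 74, 81, 61]
  44 <= 61: swap -> [7, 44, 79, 90, 74, 81, 61]
Place pivot at 2: [7, 44, 61, 90, 74, 81, 79]

Partitioned: [7, 44, 61, 90, 74, 81, 79]


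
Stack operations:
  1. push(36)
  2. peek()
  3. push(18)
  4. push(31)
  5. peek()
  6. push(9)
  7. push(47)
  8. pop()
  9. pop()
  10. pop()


push(36) -> [36]
peek()->36
push(18) -> [36, 18]
push(31) -> [36, 18, 31]
peek()->31
push(9) -> [36, 18, 31, 9]
push(47) -> [36, 18, 31, 9, 47]
pop()->47, [36, 18, 31, 9]
pop()->9, [36, 18, 31]
pop()->31, [36, 18]

Final stack: [36, 18]


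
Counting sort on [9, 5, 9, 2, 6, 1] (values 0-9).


Input: [9, 5, 9, 2, 6, 1]
Counts: [0, 1, 1, 0, 0, 1, 1, 0, 0, 2]

Sorted: [1, 2, 5, 6, 9, 9]


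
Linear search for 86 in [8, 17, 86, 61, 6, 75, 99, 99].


i=0: 8!=86
i=1: 17!=86
i=2: 86==86 found!

Found at 2, 3 comps


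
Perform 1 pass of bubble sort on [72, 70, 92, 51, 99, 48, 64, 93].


Initial: [72, 70, 92, 51, 99, 48, 64, 93]
Pass 1: [70, 72, 51, 92, 48, 64, 93, 99] (5 swaps)

After 1 pass: [70, 72, 51, 92, 48, 64, 93, 99]


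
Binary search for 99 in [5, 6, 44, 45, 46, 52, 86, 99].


Step 1: lo=0, hi=7, mid=3, val=45
Step 2: lo=4, hi=7, mid=5, val=52
Step 3: lo=6, hi=7, mid=6, val=86
Step 4: lo=7, hi=7, mid=7, val=99

Found at index 7


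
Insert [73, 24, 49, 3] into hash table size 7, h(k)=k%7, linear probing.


Insert 73: h=3 -> slot 3
Insert 24: h=3, 1 probes -> slot 4
Insert 49: h=0 -> slot 0
Insert 3: h=3, 2 probes -> slot 5

Table: [49, None, None, 73, 24, 3, None]


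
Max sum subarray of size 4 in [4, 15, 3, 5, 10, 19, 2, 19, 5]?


[0:4]: 27
[1:5]: 33
[2:6]: 37
[3:7]: 36
[4:8]: 50
[5:9]: 45

Max: 50 at [4:8]


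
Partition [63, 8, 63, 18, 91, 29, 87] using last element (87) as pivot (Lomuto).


Pivot: 87
  63 <= 87: advance i (no swap)
  8 <= 87: advance i (no swap)
  63 <= 87: advance i (no swap)
  18 <= 87: advance i (no swap)
  29 <= 87: swap -> [63, 8, 63, 18, 29, 91, 87]
Place pivot at 5: [63, 8, 63, 18, 29, 87, 91]

Partitioned: [63, 8, 63, 18, 29, 87, 91]


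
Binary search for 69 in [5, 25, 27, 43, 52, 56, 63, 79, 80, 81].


Step 1: lo=0, hi=9, mid=4, val=52
Step 2: lo=5, hi=9, mid=7, val=79
Step 3: lo=5, hi=6, mid=5, val=56
Step 4: lo=6, hi=6, mid=6, val=63

Not found


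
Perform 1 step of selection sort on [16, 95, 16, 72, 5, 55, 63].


Initial: [16, 95, 16, 72, 5, 55, 63]
Step 1: min=5 at 4
  Swap: [5, 95, 16, 72, 16, 55, 63]

After 1 step: [5, 95, 16, 72, 16, 55, 63]


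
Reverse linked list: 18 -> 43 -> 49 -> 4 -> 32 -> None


Step 1: curr=18, set curr.next=prev(None) | reversed so far: 18
Step 2: curr=43, set curr.next=prev(18) | reversed so far: 43 -> 18
Step 3: curr=49, set curr.next=prev(43) | reversed so far: 49 -> 43 -> 18
Step 4: curr=4, set curr.next=prev(49) | reversed so far: 4 -> 49 -> 43 -> 18
Step 5: curr=32, set curr.next=prev(4) | reversed so far: 32 -> 4 -> 49 -> 43 -> 18

32 -> 4 -> 49 -> 43 -> 18 -> None


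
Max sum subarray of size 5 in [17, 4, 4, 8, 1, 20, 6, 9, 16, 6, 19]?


[0:5]: 34
[1:6]: 37
[2:7]: 39
[3:8]: 44
[4:9]: 52
[5:10]: 57
[6:11]: 56

Max: 57 at [5:10]


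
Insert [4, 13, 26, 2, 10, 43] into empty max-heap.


Insert 4: [4]
Insert 13: [13, 4]
Insert 26: [26, 4, 13]
Insert 2: [26, 4, 13, 2]
Insert 10: [26, 10, 13, 2, 4]
Insert 43: [43, 10, 26, 2, 4, 13]

Final heap: [43, 10, 26, 2, 4, 13]


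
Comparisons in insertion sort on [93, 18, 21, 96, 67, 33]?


Algorithm: insertion sort
Input: [93, 18, 21, 96, 67, 33]
Sorted: [18, 21, 33, 67, 93, 96]

11


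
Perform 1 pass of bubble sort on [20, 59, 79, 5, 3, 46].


Initial: [20, 59, 79, 5, 3, 46]
Pass 1: [20, 59, 5, 3, 46, 79] (3 swaps)

After 1 pass: [20, 59, 5, 3, 46, 79]


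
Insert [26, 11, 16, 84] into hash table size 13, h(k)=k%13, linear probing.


Insert 26: h=0 -> slot 0
Insert 11: h=11 -> slot 11
Insert 16: h=3 -> slot 3
Insert 84: h=6 -> slot 6

Table: [26, None, None, 16, None, None, 84, None, None, None, None, 11, None]


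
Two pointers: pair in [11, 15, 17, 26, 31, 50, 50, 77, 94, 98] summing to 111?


lo=0(11)+hi=9(98)=109
lo=1(15)+hi=9(98)=113
lo=1(15)+hi=8(94)=109
lo=2(17)+hi=8(94)=111

Yes: 17+94=111


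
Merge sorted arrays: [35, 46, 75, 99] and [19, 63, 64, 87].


Take 19 from B
Take 35 from A
Take 46 from A
Take 63 from B
Take 64 from B
Take 75 from A
Take 87 from B

Merged: [19, 35, 46, 63, 64, 75, 87, 99]


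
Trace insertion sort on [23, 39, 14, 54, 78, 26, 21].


Initial: [23, 39, 14, 54, 78, 26, 21]
Insert 39: [23, 39, 14, 54, 78, 26, 21]
Insert 14: [14, 23, 39, 54, 78, 26, 21]
Insert 54: [14, 23, 39, 54, 78, 26, 21]
Insert 78: [14, 23, 39, 54, 78, 26, 21]
Insert 26: [14, 23, 26, 39, 54, 78, 21]
Insert 21: [14, 21, 23, 26, 39, 54, 78]

Sorted: [14, 21, 23, 26, 39, 54, 78]


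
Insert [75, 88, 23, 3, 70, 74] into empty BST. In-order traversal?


Insert 75: root
Insert 88: R from 75
Insert 23: L from 75
Insert 3: L from 75 -> L from 23
Insert 70: L from 75 -> R from 23
Insert 74: L from 75 -> R from 23 -> R from 70

In-order: [3, 23, 70, 74, 75, 88]


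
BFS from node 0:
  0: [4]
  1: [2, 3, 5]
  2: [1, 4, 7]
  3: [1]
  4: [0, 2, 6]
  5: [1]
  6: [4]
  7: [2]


Visit 0, enqueue [4]
Visit 4, enqueue [2, 6]
Visit 2, enqueue [1, 7]
Visit 6, enqueue []
Visit 1, enqueue [3, 5]
Visit 7, enqueue []
Visit 3, enqueue []
Visit 5, enqueue []

BFS order: [0, 4, 2, 6, 1, 7, 3, 5]


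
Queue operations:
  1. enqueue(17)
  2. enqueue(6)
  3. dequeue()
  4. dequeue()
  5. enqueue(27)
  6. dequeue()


enqueue(17) -> [17]
enqueue(6) -> [17, 6]
dequeue()->17, [6]
dequeue()->6, []
enqueue(27) -> [27]
dequeue()->27, []

Final queue: []


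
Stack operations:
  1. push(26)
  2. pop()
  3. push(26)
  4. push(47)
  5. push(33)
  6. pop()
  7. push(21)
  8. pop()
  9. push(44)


push(26) -> [26]
pop()->26, []
push(26) -> [26]
push(47) -> [26, 47]
push(33) -> [26, 47, 33]
pop()->33, [26, 47]
push(21) -> [26, 47, 21]
pop()->21, [26, 47]
push(44) -> [26, 47, 44]

Final stack: [26, 47, 44]


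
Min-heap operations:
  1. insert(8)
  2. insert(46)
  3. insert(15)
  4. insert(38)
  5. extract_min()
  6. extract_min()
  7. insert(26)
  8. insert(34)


insert(8) -> [8]
insert(46) -> [8, 46]
insert(15) -> [8, 46, 15]
insert(38) -> [8, 38, 15, 46]
extract_min()->8, [15, 38, 46]
extract_min()->15, [38, 46]
insert(26) -> [26, 46, 38]
insert(34) -> [26, 34, 38, 46]

Final heap: [26, 34, 38, 46]


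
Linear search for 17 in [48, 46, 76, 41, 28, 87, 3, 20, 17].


i=0: 48!=17
i=1: 46!=17
i=2: 76!=17
i=3: 41!=17
i=4: 28!=17
i=5: 87!=17
i=6: 3!=17
i=7: 20!=17
i=8: 17==17 found!

Found at 8, 9 comps


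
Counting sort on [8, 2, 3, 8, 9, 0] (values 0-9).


Input: [8, 2, 3, 8, 9, 0]
Counts: [1, 0, 1, 1, 0, 0, 0, 0, 2, 1]

Sorted: [0, 2, 3, 8, 8, 9]


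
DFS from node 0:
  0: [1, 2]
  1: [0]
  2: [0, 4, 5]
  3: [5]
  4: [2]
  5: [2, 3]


Visit 0, push [2, 1]
Visit 1, push []
Visit 2, push [5, 4]
Visit 4, push []
Visit 5, push [3]
Visit 3, push []

DFS order: [0, 1, 2, 4, 5, 3]


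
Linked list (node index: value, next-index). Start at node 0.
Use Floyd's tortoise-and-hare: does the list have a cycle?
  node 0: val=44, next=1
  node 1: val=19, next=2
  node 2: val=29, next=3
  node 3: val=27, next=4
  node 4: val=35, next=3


Floyd's tortoise (slow, +1) and hare (fast, +2):
  init: slow=0, fast=0
  step 1: slow=1, fast=2
  step 2: slow=2, fast=4
  step 3: slow=3, fast=4
  step 4: slow=4, fast=4
  slow == fast at node 4: cycle detected

Cycle: yes


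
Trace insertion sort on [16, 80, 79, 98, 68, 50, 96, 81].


Initial: [16, 80, 79, 98, 68, 50, 96, 81]
Insert 80: [16, 80, 79, 98, 68, 50, 96, 81]
Insert 79: [16, 79, 80, 98, 68, 50, 96, 81]
Insert 98: [16, 79, 80, 98, 68, 50, 96, 81]
Insert 68: [16, 68, 79, 80, 98, 50, 96, 81]
Insert 50: [16, 50, 68, 79, 80, 98, 96, 81]
Insert 96: [16, 50, 68, 79, 80, 96, 98, 81]
Insert 81: [16, 50, 68, 79, 80, 81, 96, 98]

Sorted: [16, 50, 68, 79, 80, 81, 96, 98]


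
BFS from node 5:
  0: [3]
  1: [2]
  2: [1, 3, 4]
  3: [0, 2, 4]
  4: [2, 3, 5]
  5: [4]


Visit 5, enqueue [4]
Visit 4, enqueue [2, 3]
Visit 2, enqueue [1]
Visit 3, enqueue [0]
Visit 1, enqueue []
Visit 0, enqueue []

BFS order: [5, 4, 2, 3, 1, 0]


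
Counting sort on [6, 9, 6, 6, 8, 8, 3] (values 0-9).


Input: [6, 9, 6, 6, 8, 8, 3]
Counts: [0, 0, 0, 1, 0, 0, 3, 0, 2, 1]

Sorted: [3, 6, 6, 6, 8, 8, 9]


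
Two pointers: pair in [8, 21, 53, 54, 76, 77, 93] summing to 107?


lo=0(8)+hi=6(93)=101
lo=1(21)+hi=6(93)=114
lo=1(21)+hi=5(77)=98
lo=2(53)+hi=5(77)=130
lo=2(53)+hi=4(76)=129
lo=2(53)+hi=3(54)=107

Yes: 53+54=107


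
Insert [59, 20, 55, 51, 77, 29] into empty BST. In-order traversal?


Insert 59: root
Insert 20: L from 59
Insert 55: L from 59 -> R from 20
Insert 51: L from 59 -> R from 20 -> L from 55
Insert 77: R from 59
Insert 29: L from 59 -> R from 20 -> L from 55 -> L from 51

In-order: [20, 29, 51, 55, 59, 77]


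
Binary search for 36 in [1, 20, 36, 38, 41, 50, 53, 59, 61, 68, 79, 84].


Step 1: lo=0, hi=11, mid=5, val=50
Step 2: lo=0, hi=4, mid=2, val=36

Found at index 2


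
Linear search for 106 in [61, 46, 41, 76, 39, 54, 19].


i=0: 61!=106
i=1: 46!=106
i=2: 41!=106
i=3: 76!=106
i=4: 39!=106
i=5: 54!=106
i=6: 19!=106

Not found, 7 comps


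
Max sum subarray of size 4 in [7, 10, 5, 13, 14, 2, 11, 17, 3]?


[0:4]: 35
[1:5]: 42
[2:6]: 34
[3:7]: 40
[4:8]: 44
[5:9]: 33

Max: 44 at [4:8]


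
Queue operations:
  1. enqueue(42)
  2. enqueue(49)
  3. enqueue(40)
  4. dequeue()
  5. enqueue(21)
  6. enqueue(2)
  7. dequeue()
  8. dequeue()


enqueue(42) -> [42]
enqueue(49) -> [42, 49]
enqueue(40) -> [42, 49, 40]
dequeue()->42, [49, 40]
enqueue(21) -> [49, 40, 21]
enqueue(2) -> [49, 40, 21, 2]
dequeue()->49, [40, 21, 2]
dequeue()->40, [21, 2]

Final queue: [21, 2]


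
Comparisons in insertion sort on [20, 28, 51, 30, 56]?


Algorithm: insertion sort
Input: [20, 28, 51, 30, 56]
Sorted: [20, 28, 30, 51, 56]

5


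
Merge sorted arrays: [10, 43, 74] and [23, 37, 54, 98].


Take 10 from A
Take 23 from B
Take 37 from B
Take 43 from A
Take 54 from B
Take 74 from A

Merged: [10, 23, 37, 43, 54, 74, 98]


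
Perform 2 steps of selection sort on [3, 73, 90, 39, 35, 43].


Initial: [3, 73, 90, 39, 35, 43]
Step 1: min=3 at 0
  Swap: [3, 73, 90, 39, 35, 43]
Step 2: min=35 at 4
  Swap: [3, 35, 90, 39, 73, 43]

After 2 steps: [3, 35, 90, 39, 73, 43]


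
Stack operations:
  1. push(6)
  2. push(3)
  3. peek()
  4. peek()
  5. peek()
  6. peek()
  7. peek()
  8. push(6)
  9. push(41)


push(6) -> [6]
push(3) -> [6, 3]
peek()->3
peek()->3
peek()->3
peek()->3
peek()->3
push(6) -> [6, 3, 6]
push(41) -> [6, 3, 6, 41]

Final stack: [6, 3, 6, 41]


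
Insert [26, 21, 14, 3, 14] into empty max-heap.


Insert 26: [26]
Insert 21: [26, 21]
Insert 14: [26, 21, 14]
Insert 3: [26, 21, 14, 3]
Insert 14: [26, 21, 14, 3, 14]

Final heap: [26, 21, 14, 3, 14]


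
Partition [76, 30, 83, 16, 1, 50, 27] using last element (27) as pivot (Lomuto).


Pivot: 27
  16 <= 27: swap -> [16, 30, 83, 76, 1, 50, 27]
  1 <= 27: swap -> [16, 1, 83, 76, 30, 50, 27]
Place pivot at 2: [16, 1, 27, 76, 30, 50, 83]

Partitioned: [16, 1, 27, 76, 30, 50, 83]


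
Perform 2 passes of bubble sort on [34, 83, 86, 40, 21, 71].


Initial: [34, 83, 86, 40, 21, 71]
Pass 1: [34, 83, 40, 21, 71, 86] (3 swaps)
Pass 2: [34, 40, 21, 71, 83, 86] (3 swaps)

After 2 passes: [34, 40, 21, 71, 83, 86]


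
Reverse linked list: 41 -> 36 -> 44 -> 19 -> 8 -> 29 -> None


Step 1: curr=41, set curr.next=prev(None) | reversed so far: 41
Step 2: curr=36, set curr.next=prev(41) | reversed so far: 36 -> 41
Step 3: curr=44, set curr.next=prev(36) | reversed so far: 44 -> 36 -> 41
Step 4: curr=19, set curr.next=prev(44) | reversed so far: 19 -> 44 -> 36 -> 41
Step 5: curr=8, set curr.next=prev(19) | reversed so far: 8 -> 19 -> 44 -> 36 -> 41
Step 6: curr=29, set curr.next=prev(8) | reversed so far: 29 -> 8 -> 19 -> 44 -> 36 -> 41

29 -> 8 -> 19 -> 44 -> 36 -> 41 -> None


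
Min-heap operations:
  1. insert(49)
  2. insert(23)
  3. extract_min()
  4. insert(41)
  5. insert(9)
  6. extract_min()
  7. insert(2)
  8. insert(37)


insert(49) -> [49]
insert(23) -> [23, 49]
extract_min()->23, [49]
insert(41) -> [41, 49]
insert(9) -> [9, 49, 41]
extract_min()->9, [41, 49]
insert(2) -> [2, 49, 41]
insert(37) -> [2, 37, 41, 49]

Final heap: [2, 37, 41, 49]


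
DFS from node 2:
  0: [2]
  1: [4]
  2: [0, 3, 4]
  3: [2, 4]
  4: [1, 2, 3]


Visit 2, push [4, 3, 0]
Visit 0, push []
Visit 3, push [4]
Visit 4, push [1]
Visit 1, push []

DFS order: [2, 0, 3, 4, 1]


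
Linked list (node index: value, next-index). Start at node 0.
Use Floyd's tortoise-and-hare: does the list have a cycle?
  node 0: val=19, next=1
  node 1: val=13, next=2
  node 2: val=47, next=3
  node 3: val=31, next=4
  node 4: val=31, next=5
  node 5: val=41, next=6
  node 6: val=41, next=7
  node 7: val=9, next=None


Floyd's tortoise (slow, +1) and hare (fast, +2):
  init: slow=0, fast=0
  step 1: slow=1, fast=2
  step 2: slow=2, fast=4
  step 3: slow=3, fast=6
  step 4: fast 6->7->None, no cycle

Cycle: no


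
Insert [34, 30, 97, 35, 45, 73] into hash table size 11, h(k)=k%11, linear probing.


Insert 34: h=1 -> slot 1
Insert 30: h=8 -> slot 8
Insert 97: h=9 -> slot 9
Insert 35: h=2 -> slot 2
Insert 45: h=1, 2 probes -> slot 3
Insert 73: h=7 -> slot 7

Table: [None, 34, 35, 45, None, None, None, 73, 30, 97, None]


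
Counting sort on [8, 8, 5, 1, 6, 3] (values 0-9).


Input: [8, 8, 5, 1, 6, 3]
Counts: [0, 1, 0, 1, 0, 1, 1, 0, 2, 0]

Sorted: [1, 3, 5, 6, 8, 8]


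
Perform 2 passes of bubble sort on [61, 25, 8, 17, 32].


Initial: [61, 25, 8, 17, 32]
Pass 1: [25, 8, 17, 32, 61] (4 swaps)
Pass 2: [8, 17, 25, 32, 61] (2 swaps)

After 2 passes: [8, 17, 25, 32, 61]


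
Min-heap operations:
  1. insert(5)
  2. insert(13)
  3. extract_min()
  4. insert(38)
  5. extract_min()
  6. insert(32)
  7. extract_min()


insert(5) -> [5]
insert(13) -> [5, 13]
extract_min()->5, [13]
insert(38) -> [13, 38]
extract_min()->13, [38]
insert(32) -> [32, 38]
extract_min()->32, [38]

Final heap: [38]


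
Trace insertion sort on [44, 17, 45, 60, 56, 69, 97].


Initial: [44, 17, 45, 60, 56, 69, 97]
Insert 17: [17, 44, 45, 60, 56, 69, 97]
Insert 45: [17, 44, 45, 60, 56, 69, 97]
Insert 60: [17, 44, 45, 60, 56, 69, 97]
Insert 56: [17, 44, 45, 56, 60, 69, 97]
Insert 69: [17, 44, 45, 56, 60, 69, 97]
Insert 97: [17, 44, 45, 56, 60, 69, 97]

Sorted: [17, 44, 45, 56, 60, 69, 97]


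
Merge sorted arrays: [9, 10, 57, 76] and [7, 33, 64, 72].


Take 7 from B
Take 9 from A
Take 10 from A
Take 33 from B
Take 57 from A
Take 64 from B
Take 72 from B

Merged: [7, 9, 10, 33, 57, 64, 72, 76]


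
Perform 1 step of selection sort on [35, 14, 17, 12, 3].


Initial: [35, 14, 17, 12, 3]
Step 1: min=3 at 4
  Swap: [3, 14, 17, 12, 35]

After 1 step: [3, 14, 17, 12, 35]


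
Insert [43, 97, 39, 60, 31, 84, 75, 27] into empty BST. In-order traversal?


Insert 43: root
Insert 97: R from 43
Insert 39: L from 43
Insert 60: R from 43 -> L from 97
Insert 31: L from 43 -> L from 39
Insert 84: R from 43 -> L from 97 -> R from 60
Insert 75: R from 43 -> L from 97 -> R from 60 -> L from 84
Insert 27: L from 43 -> L from 39 -> L from 31

In-order: [27, 31, 39, 43, 60, 75, 84, 97]


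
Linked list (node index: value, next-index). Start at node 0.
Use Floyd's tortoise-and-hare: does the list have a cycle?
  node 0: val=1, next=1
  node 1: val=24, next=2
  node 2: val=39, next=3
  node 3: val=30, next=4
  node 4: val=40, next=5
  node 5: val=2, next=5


Floyd's tortoise (slow, +1) and hare (fast, +2):
  init: slow=0, fast=0
  step 1: slow=1, fast=2
  step 2: slow=2, fast=4
  step 3: slow=3, fast=5
  step 4: slow=4, fast=5
  step 5: slow=5, fast=5
  slow == fast at node 5: cycle detected

Cycle: yes


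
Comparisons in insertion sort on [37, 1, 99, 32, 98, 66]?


Algorithm: insertion sort
Input: [37, 1, 99, 32, 98, 66]
Sorted: [1, 32, 37, 66, 98, 99]

10


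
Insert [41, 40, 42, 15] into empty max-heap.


Insert 41: [41]
Insert 40: [41, 40]
Insert 42: [42, 40, 41]
Insert 15: [42, 40, 41, 15]

Final heap: [42, 40, 41, 15]


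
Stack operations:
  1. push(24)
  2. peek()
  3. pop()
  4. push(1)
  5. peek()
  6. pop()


push(24) -> [24]
peek()->24
pop()->24, []
push(1) -> [1]
peek()->1
pop()->1, []

Final stack: []


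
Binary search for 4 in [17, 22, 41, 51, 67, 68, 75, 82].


Step 1: lo=0, hi=7, mid=3, val=51
Step 2: lo=0, hi=2, mid=1, val=22
Step 3: lo=0, hi=0, mid=0, val=17

Not found


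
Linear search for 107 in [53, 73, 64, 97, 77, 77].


i=0: 53!=107
i=1: 73!=107
i=2: 64!=107
i=3: 97!=107
i=4: 77!=107
i=5: 77!=107

Not found, 6 comps


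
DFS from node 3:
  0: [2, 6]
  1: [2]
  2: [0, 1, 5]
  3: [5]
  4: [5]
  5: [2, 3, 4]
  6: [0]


Visit 3, push [5]
Visit 5, push [4, 2]
Visit 2, push [1, 0]
Visit 0, push [6]
Visit 6, push []
Visit 1, push []
Visit 4, push []

DFS order: [3, 5, 2, 0, 6, 1, 4]


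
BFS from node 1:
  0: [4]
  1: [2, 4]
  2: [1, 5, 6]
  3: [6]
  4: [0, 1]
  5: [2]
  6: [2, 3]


Visit 1, enqueue [2, 4]
Visit 2, enqueue [5, 6]
Visit 4, enqueue [0]
Visit 5, enqueue []
Visit 6, enqueue [3]
Visit 0, enqueue []
Visit 3, enqueue []

BFS order: [1, 2, 4, 5, 6, 0, 3]


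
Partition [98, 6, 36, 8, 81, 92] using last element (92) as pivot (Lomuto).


Pivot: 92
  6 <= 92: swap -> [6, 98, 36, 8, 81, 92]
  36 <= 92: swap -> [6, 36, 98, 8, 81, 92]
  8 <= 92: swap -> [6, 36, 8, 98, 81, 92]
  81 <= 92: swap -> [6, 36, 8, 81, 98, 92]
Place pivot at 4: [6, 36, 8, 81, 92, 98]

Partitioned: [6, 36, 8, 81, 92, 98]


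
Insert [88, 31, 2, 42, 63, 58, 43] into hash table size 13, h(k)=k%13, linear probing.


Insert 88: h=10 -> slot 10
Insert 31: h=5 -> slot 5
Insert 2: h=2 -> slot 2
Insert 42: h=3 -> slot 3
Insert 63: h=11 -> slot 11
Insert 58: h=6 -> slot 6
Insert 43: h=4 -> slot 4

Table: [None, None, 2, 42, 43, 31, 58, None, None, None, 88, 63, None]


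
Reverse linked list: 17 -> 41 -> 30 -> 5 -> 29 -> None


Step 1: curr=17, set curr.next=prev(None) | reversed so far: 17
Step 2: curr=41, set curr.next=prev(17) | reversed so far: 41 -> 17
Step 3: curr=30, set curr.next=prev(41) | reversed so far: 30 -> 41 -> 17
Step 4: curr=5, set curr.next=prev(30) | reversed so far: 5 -> 30 -> 41 -> 17
Step 5: curr=29, set curr.next=prev(5) | reversed so far: 29 -> 5 -> 30 -> 41 -> 17

29 -> 5 -> 30 -> 41 -> 17 -> None


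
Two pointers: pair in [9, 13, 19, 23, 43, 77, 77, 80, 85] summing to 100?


lo=0(9)+hi=8(85)=94
lo=1(13)+hi=8(85)=98
lo=2(19)+hi=8(85)=104
lo=2(19)+hi=7(80)=99
lo=3(23)+hi=7(80)=103
lo=3(23)+hi=6(77)=100

Yes: 23+77=100


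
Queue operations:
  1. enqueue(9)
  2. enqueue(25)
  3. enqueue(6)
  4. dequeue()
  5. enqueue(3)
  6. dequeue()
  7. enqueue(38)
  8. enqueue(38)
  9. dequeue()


enqueue(9) -> [9]
enqueue(25) -> [9, 25]
enqueue(6) -> [9, 25, 6]
dequeue()->9, [25, 6]
enqueue(3) -> [25, 6, 3]
dequeue()->25, [6, 3]
enqueue(38) -> [6, 3, 38]
enqueue(38) -> [6, 3, 38, 38]
dequeue()->6, [3, 38, 38]

Final queue: [3, 38, 38]


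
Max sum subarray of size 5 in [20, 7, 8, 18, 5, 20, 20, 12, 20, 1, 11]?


[0:5]: 58
[1:6]: 58
[2:7]: 71
[3:8]: 75
[4:9]: 77
[5:10]: 73
[6:11]: 64

Max: 77 at [4:9]


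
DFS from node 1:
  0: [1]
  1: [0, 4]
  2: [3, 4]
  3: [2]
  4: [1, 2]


Visit 1, push [4, 0]
Visit 0, push []
Visit 4, push [2]
Visit 2, push [3]
Visit 3, push []

DFS order: [1, 0, 4, 2, 3]


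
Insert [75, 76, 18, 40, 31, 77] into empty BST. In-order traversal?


Insert 75: root
Insert 76: R from 75
Insert 18: L from 75
Insert 40: L from 75 -> R from 18
Insert 31: L from 75 -> R from 18 -> L from 40
Insert 77: R from 75 -> R from 76

In-order: [18, 31, 40, 75, 76, 77]


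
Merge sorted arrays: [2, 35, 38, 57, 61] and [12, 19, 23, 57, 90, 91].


Take 2 from A
Take 12 from B
Take 19 from B
Take 23 from B
Take 35 from A
Take 38 from A
Take 57 from A
Take 57 from B
Take 61 from A

Merged: [2, 12, 19, 23, 35, 38, 57, 57, 61, 90, 91]


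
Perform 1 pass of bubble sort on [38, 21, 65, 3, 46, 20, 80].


Initial: [38, 21, 65, 3, 46, 20, 80]
Pass 1: [21, 38, 3, 46, 20, 65, 80] (4 swaps)

After 1 pass: [21, 38, 3, 46, 20, 65, 80]


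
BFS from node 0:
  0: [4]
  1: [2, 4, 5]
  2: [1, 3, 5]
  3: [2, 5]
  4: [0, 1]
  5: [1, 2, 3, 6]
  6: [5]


Visit 0, enqueue [4]
Visit 4, enqueue [1]
Visit 1, enqueue [2, 5]
Visit 2, enqueue [3]
Visit 5, enqueue [6]
Visit 3, enqueue []
Visit 6, enqueue []

BFS order: [0, 4, 1, 2, 5, 3, 6]


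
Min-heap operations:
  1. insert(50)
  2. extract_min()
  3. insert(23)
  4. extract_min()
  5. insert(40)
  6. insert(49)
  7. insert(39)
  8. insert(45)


insert(50) -> [50]
extract_min()->50, []
insert(23) -> [23]
extract_min()->23, []
insert(40) -> [40]
insert(49) -> [40, 49]
insert(39) -> [39, 49, 40]
insert(45) -> [39, 45, 40, 49]

Final heap: [39, 45, 40, 49]


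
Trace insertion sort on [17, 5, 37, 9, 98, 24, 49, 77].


Initial: [17, 5, 37, 9, 98, 24, 49, 77]
Insert 5: [5, 17, 37, 9, 98, 24, 49, 77]
Insert 37: [5, 17, 37, 9, 98, 24, 49, 77]
Insert 9: [5, 9, 17, 37, 98, 24, 49, 77]
Insert 98: [5, 9, 17, 37, 98, 24, 49, 77]
Insert 24: [5, 9, 17, 24, 37, 98, 49, 77]
Insert 49: [5, 9, 17, 24, 37, 49, 98, 77]
Insert 77: [5, 9, 17, 24, 37, 49, 77, 98]

Sorted: [5, 9, 17, 24, 37, 49, 77, 98]


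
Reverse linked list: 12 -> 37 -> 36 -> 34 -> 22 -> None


Step 1: curr=12, set curr.next=prev(None) | reversed so far: 12
Step 2: curr=37, set curr.next=prev(12) | reversed so far: 37 -> 12
Step 3: curr=36, set curr.next=prev(37) | reversed so far: 36 -> 37 -> 12
Step 4: curr=34, set curr.next=prev(36) | reversed so far: 34 -> 36 -> 37 -> 12
Step 5: curr=22, set curr.next=prev(34) | reversed so far: 22 -> 34 -> 36 -> 37 -> 12

22 -> 34 -> 36 -> 37 -> 12 -> None


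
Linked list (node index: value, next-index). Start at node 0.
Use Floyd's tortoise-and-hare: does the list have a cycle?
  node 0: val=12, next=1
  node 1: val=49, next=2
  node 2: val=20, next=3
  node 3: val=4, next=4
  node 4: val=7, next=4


Floyd's tortoise (slow, +1) and hare (fast, +2):
  init: slow=0, fast=0
  step 1: slow=1, fast=2
  step 2: slow=2, fast=4
  step 3: slow=3, fast=4
  step 4: slow=4, fast=4
  slow == fast at node 4: cycle detected

Cycle: yes


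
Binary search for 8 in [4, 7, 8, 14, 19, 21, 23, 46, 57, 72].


Step 1: lo=0, hi=9, mid=4, val=19
Step 2: lo=0, hi=3, mid=1, val=7
Step 3: lo=2, hi=3, mid=2, val=8

Found at index 2


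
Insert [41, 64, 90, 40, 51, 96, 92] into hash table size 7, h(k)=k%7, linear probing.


Insert 41: h=6 -> slot 6
Insert 64: h=1 -> slot 1
Insert 90: h=6, 1 probes -> slot 0
Insert 40: h=5 -> slot 5
Insert 51: h=2 -> slot 2
Insert 96: h=5, 5 probes -> slot 3
Insert 92: h=1, 3 probes -> slot 4

Table: [90, 64, 51, 96, 92, 40, 41]


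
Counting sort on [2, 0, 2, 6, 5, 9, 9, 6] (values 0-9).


Input: [2, 0, 2, 6, 5, 9, 9, 6]
Counts: [1, 0, 2, 0, 0, 1, 2, 0, 0, 2]

Sorted: [0, 2, 2, 5, 6, 6, 9, 9]


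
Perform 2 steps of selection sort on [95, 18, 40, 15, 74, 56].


Initial: [95, 18, 40, 15, 74, 56]
Step 1: min=15 at 3
  Swap: [15, 18, 40, 95, 74, 56]
Step 2: min=18 at 1
  Swap: [15, 18, 40, 95, 74, 56]

After 2 steps: [15, 18, 40, 95, 74, 56]


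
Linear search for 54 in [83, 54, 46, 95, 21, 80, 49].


i=0: 83!=54
i=1: 54==54 found!

Found at 1, 2 comps


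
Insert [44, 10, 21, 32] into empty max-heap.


Insert 44: [44]
Insert 10: [44, 10]
Insert 21: [44, 10, 21]
Insert 32: [44, 32, 21, 10]

Final heap: [44, 32, 21, 10]


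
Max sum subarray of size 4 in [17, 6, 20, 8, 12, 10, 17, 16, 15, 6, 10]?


[0:4]: 51
[1:5]: 46
[2:6]: 50
[3:7]: 47
[4:8]: 55
[5:9]: 58
[6:10]: 54
[7:11]: 47

Max: 58 at [5:9]


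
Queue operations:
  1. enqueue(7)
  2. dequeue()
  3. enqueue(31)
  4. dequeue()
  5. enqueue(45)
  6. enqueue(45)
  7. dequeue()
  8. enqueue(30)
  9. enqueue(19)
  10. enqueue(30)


enqueue(7) -> [7]
dequeue()->7, []
enqueue(31) -> [31]
dequeue()->31, []
enqueue(45) -> [45]
enqueue(45) -> [45, 45]
dequeue()->45, [45]
enqueue(30) -> [45, 30]
enqueue(19) -> [45, 30, 19]
enqueue(30) -> [45, 30, 19, 30]

Final queue: [45, 30, 19, 30]


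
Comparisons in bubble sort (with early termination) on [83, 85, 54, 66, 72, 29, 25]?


Algorithm: bubble sort (with early termination)
Input: [83, 85, 54, 66, 72, 29, 25]
Sorted: [25, 29, 54, 66, 72, 83, 85]

21


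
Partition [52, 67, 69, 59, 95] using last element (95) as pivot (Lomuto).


Pivot: 95
  52 <= 95: advance i (no swap)
  67 <= 95: advance i (no swap)
  69 <= 95: advance i (no swap)
  59 <= 95: advance i (no swap)
Place pivot at 4: [52, 67, 69, 59, 95]

Partitioned: [52, 67, 69, 59, 95]


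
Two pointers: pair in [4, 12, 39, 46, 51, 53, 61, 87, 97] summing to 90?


lo=0(4)+hi=8(97)=101
lo=0(4)+hi=7(87)=91
lo=0(4)+hi=6(61)=65
lo=1(12)+hi=6(61)=73
lo=2(39)+hi=6(61)=100
lo=2(39)+hi=5(53)=92
lo=2(39)+hi=4(51)=90

Yes: 39+51=90


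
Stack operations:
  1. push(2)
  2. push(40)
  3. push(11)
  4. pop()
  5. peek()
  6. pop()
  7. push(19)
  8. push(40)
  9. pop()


push(2) -> [2]
push(40) -> [2, 40]
push(11) -> [2, 40, 11]
pop()->11, [2, 40]
peek()->40
pop()->40, [2]
push(19) -> [2, 19]
push(40) -> [2, 19, 40]
pop()->40, [2, 19]

Final stack: [2, 19]


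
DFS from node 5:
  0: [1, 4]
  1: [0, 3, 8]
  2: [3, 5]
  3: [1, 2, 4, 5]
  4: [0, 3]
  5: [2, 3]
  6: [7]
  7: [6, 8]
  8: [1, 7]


Visit 5, push [3, 2]
Visit 2, push [3]
Visit 3, push [4, 1]
Visit 1, push [8, 0]
Visit 0, push [4]
Visit 4, push []
Visit 8, push [7]
Visit 7, push [6]
Visit 6, push []

DFS order: [5, 2, 3, 1, 0, 4, 8, 7, 6]


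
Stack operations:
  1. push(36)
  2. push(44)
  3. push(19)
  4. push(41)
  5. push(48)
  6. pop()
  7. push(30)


push(36) -> [36]
push(44) -> [36, 44]
push(19) -> [36, 44, 19]
push(41) -> [36, 44, 19, 41]
push(48) -> [36, 44, 19, 41, 48]
pop()->48, [36, 44, 19, 41]
push(30) -> [36, 44, 19, 41, 30]

Final stack: [36, 44, 19, 41, 30]


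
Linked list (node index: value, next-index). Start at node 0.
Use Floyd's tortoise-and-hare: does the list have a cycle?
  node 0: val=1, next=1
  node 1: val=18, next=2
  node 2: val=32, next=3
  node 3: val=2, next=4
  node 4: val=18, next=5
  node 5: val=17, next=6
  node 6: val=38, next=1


Floyd's tortoise (slow, +1) and hare (fast, +2):
  init: slow=0, fast=0
  step 1: slow=1, fast=2
  step 2: slow=2, fast=4
  step 3: slow=3, fast=6
  step 4: slow=4, fast=2
  step 5: slow=5, fast=4
  step 6: slow=6, fast=6
  slow == fast at node 6: cycle detected

Cycle: yes


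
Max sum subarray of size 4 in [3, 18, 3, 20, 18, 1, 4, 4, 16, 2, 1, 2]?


[0:4]: 44
[1:5]: 59
[2:6]: 42
[3:7]: 43
[4:8]: 27
[5:9]: 25
[6:10]: 26
[7:11]: 23
[8:12]: 21

Max: 59 at [1:5]


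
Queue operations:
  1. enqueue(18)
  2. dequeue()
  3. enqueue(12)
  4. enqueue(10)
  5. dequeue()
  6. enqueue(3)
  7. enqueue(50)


enqueue(18) -> [18]
dequeue()->18, []
enqueue(12) -> [12]
enqueue(10) -> [12, 10]
dequeue()->12, [10]
enqueue(3) -> [10, 3]
enqueue(50) -> [10, 3, 50]

Final queue: [10, 3, 50]


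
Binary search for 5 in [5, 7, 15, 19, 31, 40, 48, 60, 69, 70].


Step 1: lo=0, hi=9, mid=4, val=31
Step 2: lo=0, hi=3, mid=1, val=7
Step 3: lo=0, hi=0, mid=0, val=5

Found at index 0
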